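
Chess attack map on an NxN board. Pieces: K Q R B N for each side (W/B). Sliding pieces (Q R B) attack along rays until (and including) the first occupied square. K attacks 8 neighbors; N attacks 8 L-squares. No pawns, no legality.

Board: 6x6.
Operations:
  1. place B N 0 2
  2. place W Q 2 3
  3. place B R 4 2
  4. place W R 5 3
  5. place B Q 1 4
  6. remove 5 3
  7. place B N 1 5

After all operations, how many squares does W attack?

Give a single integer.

Op 1: place BN@(0,2)
Op 2: place WQ@(2,3)
Op 3: place BR@(4,2)
Op 4: place WR@(5,3)
Op 5: place BQ@(1,4)
Op 6: remove (5,3)
Op 7: place BN@(1,5)
Per-piece attacks for W:
  WQ@(2,3): attacks (2,4) (2,5) (2,2) (2,1) (2,0) (3,3) (4,3) (5,3) (1,3) (0,3) (3,4) (4,5) (3,2) (4,1) (5,0) (1,4) (1,2) (0,1) [ray(-1,1) blocked at (1,4)]
Union (18 distinct): (0,1) (0,3) (1,2) (1,3) (1,4) (2,0) (2,1) (2,2) (2,4) (2,5) (3,2) (3,3) (3,4) (4,1) (4,3) (4,5) (5,0) (5,3)

Answer: 18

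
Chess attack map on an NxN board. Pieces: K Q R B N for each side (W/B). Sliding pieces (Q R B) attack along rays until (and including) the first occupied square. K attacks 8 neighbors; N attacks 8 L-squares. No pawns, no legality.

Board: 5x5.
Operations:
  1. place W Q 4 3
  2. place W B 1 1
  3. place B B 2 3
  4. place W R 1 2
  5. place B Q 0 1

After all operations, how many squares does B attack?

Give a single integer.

Answer: 11

Derivation:
Op 1: place WQ@(4,3)
Op 2: place WB@(1,1)
Op 3: place BB@(2,3)
Op 4: place WR@(1,2)
Op 5: place BQ@(0,1)
Per-piece attacks for B:
  BQ@(0,1): attacks (0,2) (0,3) (0,4) (0,0) (1,1) (1,2) (1,0) [ray(1,0) blocked at (1,1); ray(1,1) blocked at (1,2)]
  BB@(2,3): attacks (3,4) (3,2) (4,1) (1,4) (1,2) [ray(-1,-1) blocked at (1,2)]
Union (11 distinct): (0,0) (0,2) (0,3) (0,4) (1,0) (1,1) (1,2) (1,4) (3,2) (3,4) (4,1)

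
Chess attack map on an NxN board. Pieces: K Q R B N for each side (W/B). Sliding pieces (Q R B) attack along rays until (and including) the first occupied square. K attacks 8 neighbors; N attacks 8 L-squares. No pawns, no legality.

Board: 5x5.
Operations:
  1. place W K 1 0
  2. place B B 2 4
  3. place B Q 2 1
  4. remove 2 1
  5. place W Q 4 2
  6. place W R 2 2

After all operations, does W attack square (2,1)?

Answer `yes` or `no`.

Answer: yes

Derivation:
Op 1: place WK@(1,0)
Op 2: place BB@(2,4)
Op 3: place BQ@(2,1)
Op 4: remove (2,1)
Op 5: place WQ@(4,2)
Op 6: place WR@(2,2)
Per-piece attacks for W:
  WK@(1,0): attacks (1,1) (2,0) (0,0) (2,1) (0,1)
  WR@(2,2): attacks (2,3) (2,4) (2,1) (2,0) (3,2) (4,2) (1,2) (0,2) [ray(0,1) blocked at (2,4); ray(1,0) blocked at (4,2)]
  WQ@(4,2): attacks (4,3) (4,4) (4,1) (4,0) (3,2) (2,2) (3,3) (2,4) (3,1) (2,0) [ray(-1,0) blocked at (2,2); ray(-1,1) blocked at (2,4)]
W attacks (2,1): yes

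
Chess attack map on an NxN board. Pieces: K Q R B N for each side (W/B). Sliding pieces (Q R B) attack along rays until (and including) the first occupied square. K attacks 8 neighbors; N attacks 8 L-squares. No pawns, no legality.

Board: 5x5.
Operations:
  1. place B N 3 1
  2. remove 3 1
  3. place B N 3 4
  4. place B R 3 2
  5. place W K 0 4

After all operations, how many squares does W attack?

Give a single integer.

Op 1: place BN@(3,1)
Op 2: remove (3,1)
Op 3: place BN@(3,4)
Op 4: place BR@(3,2)
Op 5: place WK@(0,4)
Per-piece attacks for W:
  WK@(0,4): attacks (0,3) (1,4) (1,3)
Union (3 distinct): (0,3) (1,3) (1,4)

Answer: 3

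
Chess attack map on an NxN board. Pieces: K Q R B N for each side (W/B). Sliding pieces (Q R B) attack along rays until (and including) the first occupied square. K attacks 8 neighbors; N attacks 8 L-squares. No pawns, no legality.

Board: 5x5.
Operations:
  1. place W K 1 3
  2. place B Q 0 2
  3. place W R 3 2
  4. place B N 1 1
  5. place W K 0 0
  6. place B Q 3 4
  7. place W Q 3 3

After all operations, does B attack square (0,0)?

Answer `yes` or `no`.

Answer: yes

Derivation:
Op 1: place WK@(1,3)
Op 2: place BQ@(0,2)
Op 3: place WR@(3,2)
Op 4: place BN@(1,1)
Op 5: place WK@(0,0)
Op 6: place BQ@(3,4)
Op 7: place WQ@(3,3)
Per-piece attacks for B:
  BQ@(0,2): attacks (0,3) (0,4) (0,1) (0,0) (1,2) (2,2) (3,2) (1,3) (1,1) [ray(0,-1) blocked at (0,0); ray(1,0) blocked at (3,2); ray(1,1) blocked at (1,3); ray(1,-1) blocked at (1,1)]
  BN@(1,1): attacks (2,3) (3,2) (0,3) (3,0)
  BQ@(3,4): attacks (3,3) (4,4) (2,4) (1,4) (0,4) (4,3) (2,3) (1,2) (0,1) [ray(0,-1) blocked at (3,3)]
B attacks (0,0): yes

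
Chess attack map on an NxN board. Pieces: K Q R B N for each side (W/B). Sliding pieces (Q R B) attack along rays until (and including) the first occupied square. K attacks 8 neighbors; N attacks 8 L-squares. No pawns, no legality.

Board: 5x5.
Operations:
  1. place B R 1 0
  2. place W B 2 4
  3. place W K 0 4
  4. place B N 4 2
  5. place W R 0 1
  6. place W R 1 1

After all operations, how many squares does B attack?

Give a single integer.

Answer: 8

Derivation:
Op 1: place BR@(1,0)
Op 2: place WB@(2,4)
Op 3: place WK@(0,4)
Op 4: place BN@(4,2)
Op 5: place WR@(0,1)
Op 6: place WR@(1,1)
Per-piece attacks for B:
  BR@(1,0): attacks (1,1) (2,0) (3,0) (4,0) (0,0) [ray(0,1) blocked at (1,1)]
  BN@(4,2): attacks (3,4) (2,3) (3,0) (2,1)
Union (8 distinct): (0,0) (1,1) (2,0) (2,1) (2,3) (3,0) (3,4) (4,0)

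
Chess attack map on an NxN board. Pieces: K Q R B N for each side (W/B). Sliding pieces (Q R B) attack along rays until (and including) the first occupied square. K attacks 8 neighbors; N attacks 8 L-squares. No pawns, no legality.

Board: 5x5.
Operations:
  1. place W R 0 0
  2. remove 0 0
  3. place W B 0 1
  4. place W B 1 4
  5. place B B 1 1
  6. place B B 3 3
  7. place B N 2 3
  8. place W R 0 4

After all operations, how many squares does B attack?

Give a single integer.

Op 1: place WR@(0,0)
Op 2: remove (0,0)
Op 3: place WB@(0,1)
Op 4: place WB@(1,4)
Op 5: place BB@(1,1)
Op 6: place BB@(3,3)
Op 7: place BN@(2,3)
Op 8: place WR@(0,4)
Per-piece attacks for B:
  BB@(1,1): attacks (2,2) (3,3) (2,0) (0,2) (0,0) [ray(1,1) blocked at (3,3)]
  BN@(2,3): attacks (4,4) (0,4) (3,1) (4,2) (1,1) (0,2)
  BB@(3,3): attacks (4,4) (4,2) (2,4) (2,2) (1,1) [ray(-1,-1) blocked at (1,1)]
Union (11 distinct): (0,0) (0,2) (0,4) (1,1) (2,0) (2,2) (2,4) (3,1) (3,3) (4,2) (4,4)

Answer: 11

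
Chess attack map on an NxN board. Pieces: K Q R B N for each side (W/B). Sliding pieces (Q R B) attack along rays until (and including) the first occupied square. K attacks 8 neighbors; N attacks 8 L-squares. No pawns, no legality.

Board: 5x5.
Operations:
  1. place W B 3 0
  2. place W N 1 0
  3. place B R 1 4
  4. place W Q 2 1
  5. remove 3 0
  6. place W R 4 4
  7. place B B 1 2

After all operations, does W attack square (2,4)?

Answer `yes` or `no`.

Op 1: place WB@(3,0)
Op 2: place WN@(1,0)
Op 3: place BR@(1,4)
Op 4: place WQ@(2,1)
Op 5: remove (3,0)
Op 6: place WR@(4,4)
Op 7: place BB@(1,2)
Per-piece attacks for W:
  WN@(1,0): attacks (2,2) (3,1) (0,2)
  WQ@(2,1): attacks (2,2) (2,3) (2,4) (2,0) (3,1) (4,1) (1,1) (0,1) (3,2) (4,3) (3,0) (1,2) (1,0) [ray(-1,1) blocked at (1,2); ray(-1,-1) blocked at (1,0)]
  WR@(4,4): attacks (4,3) (4,2) (4,1) (4,0) (3,4) (2,4) (1,4) [ray(-1,0) blocked at (1,4)]
W attacks (2,4): yes

Answer: yes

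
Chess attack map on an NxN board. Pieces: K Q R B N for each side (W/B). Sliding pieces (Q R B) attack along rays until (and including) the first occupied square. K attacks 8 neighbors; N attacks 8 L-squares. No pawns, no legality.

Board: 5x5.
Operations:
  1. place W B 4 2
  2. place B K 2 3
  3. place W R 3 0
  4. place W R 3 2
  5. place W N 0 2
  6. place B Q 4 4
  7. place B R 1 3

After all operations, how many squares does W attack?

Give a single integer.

Op 1: place WB@(4,2)
Op 2: place BK@(2,3)
Op 3: place WR@(3,0)
Op 4: place WR@(3,2)
Op 5: place WN@(0,2)
Op 6: place BQ@(4,4)
Op 7: place BR@(1,3)
Per-piece attacks for W:
  WN@(0,2): attacks (1,4) (2,3) (1,0) (2,1)
  WR@(3,0): attacks (3,1) (3,2) (4,0) (2,0) (1,0) (0,0) [ray(0,1) blocked at (3,2)]
  WR@(3,2): attacks (3,3) (3,4) (3,1) (3,0) (4,2) (2,2) (1,2) (0,2) [ray(0,-1) blocked at (3,0); ray(1,0) blocked at (4,2); ray(-1,0) blocked at (0,2)]
  WB@(4,2): attacks (3,3) (2,4) (3,1) (2,0)
Union (17 distinct): (0,0) (0,2) (1,0) (1,2) (1,4) (2,0) (2,1) (2,2) (2,3) (2,4) (3,0) (3,1) (3,2) (3,3) (3,4) (4,0) (4,2)

Answer: 17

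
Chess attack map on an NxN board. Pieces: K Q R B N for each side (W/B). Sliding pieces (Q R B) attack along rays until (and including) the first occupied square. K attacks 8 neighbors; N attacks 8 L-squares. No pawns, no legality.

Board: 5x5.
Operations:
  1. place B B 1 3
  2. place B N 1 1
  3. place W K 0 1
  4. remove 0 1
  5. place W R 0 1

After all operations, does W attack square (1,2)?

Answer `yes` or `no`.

Op 1: place BB@(1,3)
Op 2: place BN@(1,1)
Op 3: place WK@(0,1)
Op 4: remove (0,1)
Op 5: place WR@(0,1)
Per-piece attacks for W:
  WR@(0,1): attacks (0,2) (0,3) (0,4) (0,0) (1,1) [ray(1,0) blocked at (1,1)]
W attacks (1,2): no

Answer: no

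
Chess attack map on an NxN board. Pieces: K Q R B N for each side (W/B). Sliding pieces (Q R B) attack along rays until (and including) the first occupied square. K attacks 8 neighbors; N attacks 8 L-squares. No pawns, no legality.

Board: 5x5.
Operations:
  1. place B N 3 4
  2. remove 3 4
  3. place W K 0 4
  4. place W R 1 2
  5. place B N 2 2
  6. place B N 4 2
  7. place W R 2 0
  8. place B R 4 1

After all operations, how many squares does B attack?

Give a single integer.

Answer: 14

Derivation:
Op 1: place BN@(3,4)
Op 2: remove (3,4)
Op 3: place WK@(0,4)
Op 4: place WR@(1,2)
Op 5: place BN@(2,2)
Op 6: place BN@(4,2)
Op 7: place WR@(2,0)
Op 8: place BR@(4,1)
Per-piece attacks for B:
  BN@(2,2): attacks (3,4) (4,3) (1,4) (0,3) (3,0) (4,1) (1,0) (0,1)
  BR@(4,1): attacks (4,2) (4,0) (3,1) (2,1) (1,1) (0,1) [ray(0,1) blocked at (4,2)]
  BN@(4,2): attacks (3,4) (2,3) (3,0) (2,1)
Union (14 distinct): (0,1) (0,3) (1,0) (1,1) (1,4) (2,1) (2,3) (3,0) (3,1) (3,4) (4,0) (4,1) (4,2) (4,3)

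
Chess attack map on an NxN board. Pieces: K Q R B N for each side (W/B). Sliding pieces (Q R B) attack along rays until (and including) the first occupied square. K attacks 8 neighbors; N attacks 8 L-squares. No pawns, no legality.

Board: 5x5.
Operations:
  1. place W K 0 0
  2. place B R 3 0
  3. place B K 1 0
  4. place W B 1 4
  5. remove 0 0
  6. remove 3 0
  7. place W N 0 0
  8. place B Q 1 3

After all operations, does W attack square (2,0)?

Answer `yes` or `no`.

Op 1: place WK@(0,0)
Op 2: place BR@(3,0)
Op 3: place BK@(1,0)
Op 4: place WB@(1,4)
Op 5: remove (0,0)
Op 6: remove (3,0)
Op 7: place WN@(0,0)
Op 8: place BQ@(1,3)
Per-piece attacks for W:
  WN@(0,0): attacks (1,2) (2,1)
  WB@(1,4): attacks (2,3) (3,2) (4,1) (0,3)
W attacks (2,0): no

Answer: no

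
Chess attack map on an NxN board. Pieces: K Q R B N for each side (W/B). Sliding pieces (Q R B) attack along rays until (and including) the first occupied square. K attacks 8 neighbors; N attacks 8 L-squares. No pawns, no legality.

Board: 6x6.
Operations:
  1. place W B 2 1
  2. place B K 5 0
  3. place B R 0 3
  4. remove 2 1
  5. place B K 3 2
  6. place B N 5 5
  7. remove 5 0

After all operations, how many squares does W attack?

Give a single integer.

Op 1: place WB@(2,1)
Op 2: place BK@(5,0)
Op 3: place BR@(0,3)
Op 4: remove (2,1)
Op 5: place BK@(3,2)
Op 6: place BN@(5,5)
Op 7: remove (5,0)
Per-piece attacks for W:
Union (0 distinct): (none)

Answer: 0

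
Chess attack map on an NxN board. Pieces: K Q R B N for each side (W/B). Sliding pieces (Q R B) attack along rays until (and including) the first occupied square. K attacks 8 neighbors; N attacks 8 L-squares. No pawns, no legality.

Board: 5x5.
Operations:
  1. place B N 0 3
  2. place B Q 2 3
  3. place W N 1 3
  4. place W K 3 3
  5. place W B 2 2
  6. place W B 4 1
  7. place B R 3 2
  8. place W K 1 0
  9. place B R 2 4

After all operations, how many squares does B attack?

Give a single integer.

Op 1: place BN@(0,3)
Op 2: place BQ@(2,3)
Op 3: place WN@(1,3)
Op 4: place WK@(3,3)
Op 5: place WB@(2,2)
Op 6: place WB@(4,1)
Op 7: place BR@(3,2)
Op 8: place WK@(1,0)
Op 9: place BR@(2,4)
Per-piece attacks for B:
  BN@(0,3): attacks (2,4) (1,1) (2,2)
  BQ@(2,3): attacks (2,4) (2,2) (3,3) (1,3) (3,4) (3,2) (1,4) (1,2) (0,1) [ray(0,1) blocked at (2,4); ray(0,-1) blocked at (2,2); ray(1,0) blocked at (3,3); ray(-1,0) blocked at (1,3); ray(1,-1) blocked at (3,2)]
  BR@(2,4): attacks (2,3) (3,4) (4,4) (1,4) (0,4) [ray(0,-1) blocked at (2,3)]
  BR@(3,2): attacks (3,3) (3,1) (3,0) (4,2) (2,2) [ray(0,1) blocked at (3,3); ray(-1,0) blocked at (2,2)]
Union (16 distinct): (0,1) (0,4) (1,1) (1,2) (1,3) (1,4) (2,2) (2,3) (2,4) (3,0) (3,1) (3,2) (3,3) (3,4) (4,2) (4,4)

Answer: 16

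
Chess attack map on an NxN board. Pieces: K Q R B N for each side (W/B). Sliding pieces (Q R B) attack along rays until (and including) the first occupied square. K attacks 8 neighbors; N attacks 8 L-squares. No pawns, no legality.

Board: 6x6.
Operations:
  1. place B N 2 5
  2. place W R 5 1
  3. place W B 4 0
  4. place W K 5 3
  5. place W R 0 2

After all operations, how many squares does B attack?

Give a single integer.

Op 1: place BN@(2,5)
Op 2: place WR@(5,1)
Op 3: place WB@(4,0)
Op 4: place WK@(5,3)
Op 5: place WR@(0,2)
Per-piece attacks for B:
  BN@(2,5): attacks (3,3) (4,4) (1,3) (0,4)
Union (4 distinct): (0,4) (1,3) (3,3) (4,4)

Answer: 4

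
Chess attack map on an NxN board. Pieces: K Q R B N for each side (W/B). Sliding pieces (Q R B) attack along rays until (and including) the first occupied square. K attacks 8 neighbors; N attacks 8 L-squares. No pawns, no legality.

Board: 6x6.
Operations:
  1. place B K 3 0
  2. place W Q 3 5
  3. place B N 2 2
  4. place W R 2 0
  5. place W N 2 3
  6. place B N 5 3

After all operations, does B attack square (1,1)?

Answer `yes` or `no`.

Answer: no

Derivation:
Op 1: place BK@(3,0)
Op 2: place WQ@(3,5)
Op 3: place BN@(2,2)
Op 4: place WR@(2,0)
Op 5: place WN@(2,3)
Op 6: place BN@(5,3)
Per-piece attacks for B:
  BN@(2,2): attacks (3,4) (4,3) (1,4) (0,3) (3,0) (4,1) (1,0) (0,1)
  BK@(3,0): attacks (3,1) (4,0) (2,0) (4,1) (2,1)
  BN@(5,3): attacks (4,5) (3,4) (4,1) (3,2)
B attacks (1,1): no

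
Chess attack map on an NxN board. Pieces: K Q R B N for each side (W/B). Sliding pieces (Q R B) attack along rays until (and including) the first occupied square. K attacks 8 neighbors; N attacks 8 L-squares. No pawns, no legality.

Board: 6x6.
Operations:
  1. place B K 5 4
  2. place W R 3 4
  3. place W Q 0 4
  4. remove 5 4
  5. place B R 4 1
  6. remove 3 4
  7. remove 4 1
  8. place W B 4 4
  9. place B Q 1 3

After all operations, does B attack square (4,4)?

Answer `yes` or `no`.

Answer: no

Derivation:
Op 1: place BK@(5,4)
Op 2: place WR@(3,4)
Op 3: place WQ@(0,4)
Op 4: remove (5,4)
Op 5: place BR@(4,1)
Op 6: remove (3,4)
Op 7: remove (4,1)
Op 8: place WB@(4,4)
Op 9: place BQ@(1,3)
Per-piece attacks for B:
  BQ@(1,3): attacks (1,4) (1,5) (1,2) (1,1) (1,0) (2,3) (3,3) (4,3) (5,3) (0,3) (2,4) (3,5) (2,2) (3,1) (4,0) (0,4) (0,2) [ray(-1,1) blocked at (0,4)]
B attacks (4,4): no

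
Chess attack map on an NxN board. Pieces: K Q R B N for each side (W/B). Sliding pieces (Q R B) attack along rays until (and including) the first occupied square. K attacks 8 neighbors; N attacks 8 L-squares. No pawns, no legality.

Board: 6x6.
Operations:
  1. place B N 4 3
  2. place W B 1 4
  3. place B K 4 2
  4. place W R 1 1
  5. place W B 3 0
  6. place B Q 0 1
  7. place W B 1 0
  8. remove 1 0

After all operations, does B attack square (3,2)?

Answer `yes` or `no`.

Op 1: place BN@(4,3)
Op 2: place WB@(1,4)
Op 3: place BK@(4,2)
Op 4: place WR@(1,1)
Op 5: place WB@(3,0)
Op 6: place BQ@(0,1)
Op 7: place WB@(1,0)
Op 8: remove (1,0)
Per-piece attacks for B:
  BQ@(0,1): attacks (0,2) (0,3) (0,4) (0,5) (0,0) (1,1) (1,2) (2,3) (3,4) (4,5) (1,0) [ray(1,0) blocked at (1,1)]
  BK@(4,2): attacks (4,3) (4,1) (5,2) (3,2) (5,3) (5,1) (3,3) (3,1)
  BN@(4,3): attacks (5,5) (3,5) (2,4) (5,1) (3,1) (2,2)
B attacks (3,2): yes

Answer: yes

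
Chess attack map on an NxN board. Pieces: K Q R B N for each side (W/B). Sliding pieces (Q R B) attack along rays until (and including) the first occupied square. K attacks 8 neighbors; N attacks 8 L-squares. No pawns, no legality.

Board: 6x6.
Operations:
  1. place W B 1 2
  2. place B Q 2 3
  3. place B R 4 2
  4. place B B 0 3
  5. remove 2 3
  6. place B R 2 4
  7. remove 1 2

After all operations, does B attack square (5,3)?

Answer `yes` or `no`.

Op 1: place WB@(1,2)
Op 2: place BQ@(2,3)
Op 3: place BR@(4,2)
Op 4: place BB@(0,3)
Op 5: remove (2,3)
Op 6: place BR@(2,4)
Op 7: remove (1,2)
Per-piece attacks for B:
  BB@(0,3): attacks (1,4) (2,5) (1,2) (2,1) (3,0)
  BR@(2,4): attacks (2,5) (2,3) (2,2) (2,1) (2,0) (3,4) (4,4) (5,4) (1,4) (0,4)
  BR@(4,2): attacks (4,3) (4,4) (4,5) (4,1) (4,0) (5,2) (3,2) (2,2) (1,2) (0,2)
B attacks (5,3): no

Answer: no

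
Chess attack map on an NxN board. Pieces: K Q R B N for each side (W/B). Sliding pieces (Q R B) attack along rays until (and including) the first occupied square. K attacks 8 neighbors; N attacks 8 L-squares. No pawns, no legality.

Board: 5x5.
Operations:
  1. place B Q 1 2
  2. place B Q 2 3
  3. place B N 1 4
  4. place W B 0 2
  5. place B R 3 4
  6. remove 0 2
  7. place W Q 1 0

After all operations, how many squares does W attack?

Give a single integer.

Op 1: place BQ@(1,2)
Op 2: place BQ@(2,3)
Op 3: place BN@(1,4)
Op 4: place WB@(0,2)
Op 5: place BR@(3,4)
Op 6: remove (0,2)
Op 7: place WQ@(1,0)
Per-piece attacks for W:
  WQ@(1,0): attacks (1,1) (1,2) (2,0) (3,0) (4,0) (0,0) (2,1) (3,2) (4,3) (0,1) [ray(0,1) blocked at (1,2)]
Union (10 distinct): (0,0) (0,1) (1,1) (1,2) (2,0) (2,1) (3,0) (3,2) (4,0) (4,3)

Answer: 10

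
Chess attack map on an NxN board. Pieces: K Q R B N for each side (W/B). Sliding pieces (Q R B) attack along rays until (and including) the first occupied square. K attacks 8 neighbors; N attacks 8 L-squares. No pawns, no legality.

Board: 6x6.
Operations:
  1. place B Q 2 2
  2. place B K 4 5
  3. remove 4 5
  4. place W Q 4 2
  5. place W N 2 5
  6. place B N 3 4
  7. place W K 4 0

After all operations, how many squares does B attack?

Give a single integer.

Answer: 21

Derivation:
Op 1: place BQ@(2,2)
Op 2: place BK@(4,5)
Op 3: remove (4,5)
Op 4: place WQ@(4,2)
Op 5: place WN@(2,5)
Op 6: place BN@(3,4)
Op 7: place WK@(4,0)
Per-piece attacks for B:
  BQ@(2,2): attacks (2,3) (2,4) (2,5) (2,1) (2,0) (3,2) (4,2) (1,2) (0,2) (3,3) (4,4) (5,5) (3,1) (4,0) (1,3) (0,4) (1,1) (0,0) [ray(0,1) blocked at (2,5); ray(1,0) blocked at (4,2); ray(1,-1) blocked at (4,0)]
  BN@(3,4): attacks (5,5) (1,5) (4,2) (5,3) (2,2) (1,3)
Union (21 distinct): (0,0) (0,2) (0,4) (1,1) (1,2) (1,3) (1,5) (2,0) (2,1) (2,2) (2,3) (2,4) (2,5) (3,1) (3,2) (3,3) (4,0) (4,2) (4,4) (5,3) (5,5)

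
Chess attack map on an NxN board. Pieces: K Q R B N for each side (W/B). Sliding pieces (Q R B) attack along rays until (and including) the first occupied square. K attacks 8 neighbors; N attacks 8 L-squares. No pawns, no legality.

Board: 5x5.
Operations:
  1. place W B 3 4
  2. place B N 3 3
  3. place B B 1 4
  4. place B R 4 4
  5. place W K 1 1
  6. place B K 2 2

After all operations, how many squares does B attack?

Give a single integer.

Op 1: place WB@(3,4)
Op 2: place BN@(3,3)
Op 3: place BB@(1,4)
Op 4: place BR@(4,4)
Op 5: place WK@(1,1)
Op 6: place BK@(2,2)
Per-piece attacks for B:
  BB@(1,4): attacks (2,3) (3,2) (4,1) (0,3)
  BK@(2,2): attacks (2,3) (2,1) (3,2) (1,2) (3,3) (3,1) (1,3) (1,1)
  BN@(3,3): attacks (1,4) (4,1) (2,1) (1,2)
  BR@(4,4): attacks (4,3) (4,2) (4,1) (4,0) (3,4) [ray(-1,0) blocked at (3,4)]
Union (15 distinct): (0,3) (1,1) (1,2) (1,3) (1,4) (2,1) (2,3) (3,1) (3,2) (3,3) (3,4) (4,0) (4,1) (4,2) (4,3)

Answer: 15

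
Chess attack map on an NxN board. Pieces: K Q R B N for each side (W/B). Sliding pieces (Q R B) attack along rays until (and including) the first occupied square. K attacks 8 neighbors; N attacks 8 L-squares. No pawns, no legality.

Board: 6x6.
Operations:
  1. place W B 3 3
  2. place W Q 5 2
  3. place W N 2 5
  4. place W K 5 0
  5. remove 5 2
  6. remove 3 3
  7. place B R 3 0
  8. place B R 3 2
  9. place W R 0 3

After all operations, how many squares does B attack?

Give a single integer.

Answer: 16

Derivation:
Op 1: place WB@(3,3)
Op 2: place WQ@(5,2)
Op 3: place WN@(2,5)
Op 4: place WK@(5,0)
Op 5: remove (5,2)
Op 6: remove (3,3)
Op 7: place BR@(3,0)
Op 8: place BR@(3,2)
Op 9: place WR@(0,3)
Per-piece attacks for B:
  BR@(3,0): attacks (3,1) (3,2) (4,0) (5,0) (2,0) (1,0) (0,0) [ray(0,1) blocked at (3,2); ray(1,0) blocked at (5,0)]
  BR@(3,2): attacks (3,3) (3,4) (3,5) (3,1) (3,0) (4,2) (5,2) (2,2) (1,2) (0,2) [ray(0,-1) blocked at (3,0)]
Union (16 distinct): (0,0) (0,2) (1,0) (1,2) (2,0) (2,2) (3,0) (3,1) (3,2) (3,3) (3,4) (3,5) (4,0) (4,2) (5,0) (5,2)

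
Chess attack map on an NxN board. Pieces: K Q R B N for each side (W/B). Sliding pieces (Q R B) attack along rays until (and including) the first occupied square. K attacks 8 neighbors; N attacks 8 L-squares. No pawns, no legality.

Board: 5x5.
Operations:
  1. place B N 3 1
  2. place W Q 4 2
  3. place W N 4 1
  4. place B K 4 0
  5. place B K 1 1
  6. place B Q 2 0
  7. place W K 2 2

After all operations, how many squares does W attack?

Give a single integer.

Answer: 14

Derivation:
Op 1: place BN@(3,1)
Op 2: place WQ@(4,2)
Op 3: place WN@(4,1)
Op 4: place BK@(4,0)
Op 5: place BK@(1,1)
Op 6: place BQ@(2,0)
Op 7: place WK@(2,2)
Per-piece attacks for W:
  WK@(2,2): attacks (2,3) (2,1) (3,2) (1,2) (3,3) (3,1) (1,3) (1,1)
  WN@(4,1): attacks (3,3) (2,2) (2,0)
  WQ@(4,2): attacks (4,3) (4,4) (4,1) (3,2) (2,2) (3,3) (2,4) (3,1) [ray(0,-1) blocked at (4,1); ray(-1,0) blocked at (2,2); ray(-1,-1) blocked at (3,1)]
Union (14 distinct): (1,1) (1,2) (1,3) (2,0) (2,1) (2,2) (2,3) (2,4) (3,1) (3,2) (3,3) (4,1) (4,3) (4,4)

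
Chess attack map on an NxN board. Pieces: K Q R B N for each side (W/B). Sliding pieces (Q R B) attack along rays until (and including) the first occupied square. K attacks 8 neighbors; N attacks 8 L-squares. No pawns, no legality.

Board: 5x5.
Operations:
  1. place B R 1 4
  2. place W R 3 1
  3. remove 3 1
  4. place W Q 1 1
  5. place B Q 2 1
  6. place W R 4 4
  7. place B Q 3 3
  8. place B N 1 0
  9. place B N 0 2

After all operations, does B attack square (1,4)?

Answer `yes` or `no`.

Op 1: place BR@(1,4)
Op 2: place WR@(3,1)
Op 3: remove (3,1)
Op 4: place WQ@(1,1)
Op 5: place BQ@(2,1)
Op 6: place WR@(4,4)
Op 7: place BQ@(3,3)
Op 8: place BN@(1,0)
Op 9: place BN@(0,2)
Per-piece attacks for B:
  BN@(0,2): attacks (1,4) (2,3) (1,0) (2,1)
  BN@(1,0): attacks (2,2) (3,1) (0,2)
  BR@(1,4): attacks (1,3) (1,2) (1,1) (2,4) (3,4) (4,4) (0,4) [ray(0,-1) blocked at (1,1); ray(1,0) blocked at (4,4)]
  BQ@(2,1): attacks (2,2) (2,3) (2,4) (2,0) (3,1) (4,1) (1,1) (3,2) (4,3) (3,0) (1,2) (0,3) (1,0) [ray(-1,0) blocked at (1,1); ray(-1,-1) blocked at (1,0)]
  BQ@(3,3): attacks (3,4) (3,2) (3,1) (3,0) (4,3) (2,3) (1,3) (0,3) (4,4) (4,2) (2,4) (2,2) (1,1) [ray(1,1) blocked at (4,4); ray(-1,-1) blocked at (1,1)]
B attacks (1,4): yes

Answer: yes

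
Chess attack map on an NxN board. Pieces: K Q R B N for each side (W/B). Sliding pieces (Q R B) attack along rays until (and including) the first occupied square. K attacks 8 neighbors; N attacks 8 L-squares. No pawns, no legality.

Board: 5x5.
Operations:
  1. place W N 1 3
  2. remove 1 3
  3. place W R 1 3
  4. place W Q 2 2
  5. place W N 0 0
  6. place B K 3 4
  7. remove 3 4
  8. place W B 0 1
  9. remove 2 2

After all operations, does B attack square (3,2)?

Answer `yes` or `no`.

Answer: no

Derivation:
Op 1: place WN@(1,3)
Op 2: remove (1,3)
Op 3: place WR@(1,3)
Op 4: place WQ@(2,2)
Op 5: place WN@(0,0)
Op 6: place BK@(3,4)
Op 7: remove (3,4)
Op 8: place WB@(0,1)
Op 9: remove (2,2)
Per-piece attacks for B:
B attacks (3,2): no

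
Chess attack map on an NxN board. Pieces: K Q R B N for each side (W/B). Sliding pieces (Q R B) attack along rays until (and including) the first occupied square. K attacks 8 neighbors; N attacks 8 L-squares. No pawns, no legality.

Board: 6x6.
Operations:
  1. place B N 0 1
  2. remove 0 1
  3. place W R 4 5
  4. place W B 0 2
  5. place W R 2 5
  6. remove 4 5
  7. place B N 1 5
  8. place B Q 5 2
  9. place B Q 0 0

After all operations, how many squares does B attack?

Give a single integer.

Op 1: place BN@(0,1)
Op 2: remove (0,1)
Op 3: place WR@(4,5)
Op 4: place WB@(0,2)
Op 5: place WR@(2,5)
Op 6: remove (4,5)
Op 7: place BN@(1,5)
Op 8: place BQ@(5,2)
Op 9: place BQ@(0,0)
Per-piece attacks for B:
  BQ@(0,0): attacks (0,1) (0,2) (1,0) (2,0) (3,0) (4,0) (5,0) (1,1) (2,2) (3,3) (4,4) (5,5) [ray(0,1) blocked at (0,2)]
  BN@(1,5): attacks (2,3) (3,4) (0,3)
  BQ@(5,2): attacks (5,3) (5,4) (5,5) (5,1) (5,0) (4,2) (3,2) (2,2) (1,2) (0,2) (4,3) (3,4) (2,5) (4,1) (3,0) [ray(-1,0) blocked at (0,2); ray(-1,1) blocked at (2,5)]
Union (24 distinct): (0,1) (0,2) (0,3) (1,0) (1,1) (1,2) (2,0) (2,2) (2,3) (2,5) (3,0) (3,2) (3,3) (3,4) (4,0) (4,1) (4,2) (4,3) (4,4) (5,0) (5,1) (5,3) (5,4) (5,5)

Answer: 24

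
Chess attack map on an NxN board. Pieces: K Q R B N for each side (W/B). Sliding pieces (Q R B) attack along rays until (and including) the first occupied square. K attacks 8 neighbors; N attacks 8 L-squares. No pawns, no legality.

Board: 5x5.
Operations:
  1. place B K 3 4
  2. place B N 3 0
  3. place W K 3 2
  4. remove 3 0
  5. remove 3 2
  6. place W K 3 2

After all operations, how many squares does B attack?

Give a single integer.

Op 1: place BK@(3,4)
Op 2: place BN@(3,0)
Op 3: place WK@(3,2)
Op 4: remove (3,0)
Op 5: remove (3,2)
Op 6: place WK@(3,2)
Per-piece attacks for B:
  BK@(3,4): attacks (3,3) (4,4) (2,4) (4,3) (2,3)
Union (5 distinct): (2,3) (2,4) (3,3) (4,3) (4,4)

Answer: 5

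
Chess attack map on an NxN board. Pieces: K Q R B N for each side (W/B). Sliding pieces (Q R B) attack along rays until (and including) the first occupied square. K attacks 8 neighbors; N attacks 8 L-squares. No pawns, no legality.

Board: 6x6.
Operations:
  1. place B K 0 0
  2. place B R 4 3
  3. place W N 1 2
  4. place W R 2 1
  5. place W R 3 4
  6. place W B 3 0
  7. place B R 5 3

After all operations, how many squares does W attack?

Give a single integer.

Answer: 21

Derivation:
Op 1: place BK@(0,0)
Op 2: place BR@(4,3)
Op 3: place WN@(1,2)
Op 4: place WR@(2,1)
Op 5: place WR@(3,4)
Op 6: place WB@(3,0)
Op 7: place BR@(5,3)
Per-piece attacks for W:
  WN@(1,2): attacks (2,4) (3,3) (0,4) (2,0) (3,1) (0,0)
  WR@(2,1): attacks (2,2) (2,3) (2,4) (2,5) (2,0) (3,1) (4,1) (5,1) (1,1) (0,1)
  WB@(3,0): attacks (4,1) (5,2) (2,1) [ray(-1,1) blocked at (2,1)]
  WR@(3,4): attacks (3,5) (3,3) (3,2) (3,1) (3,0) (4,4) (5,4) (2,4) (1,4) (0,4) [ray(0,-1) blocked at (3,0)]
Union (21 distinct): (0,0) (0,1) (0,4) (1,1) (1,4) (2,0) (2,1) (2,2) (2,3) (2,4) (2,5) (3,0) (3,1) (3,2) (3,3) (3,5) (4,1) (4,4) (5,1) (5,2) (5,4)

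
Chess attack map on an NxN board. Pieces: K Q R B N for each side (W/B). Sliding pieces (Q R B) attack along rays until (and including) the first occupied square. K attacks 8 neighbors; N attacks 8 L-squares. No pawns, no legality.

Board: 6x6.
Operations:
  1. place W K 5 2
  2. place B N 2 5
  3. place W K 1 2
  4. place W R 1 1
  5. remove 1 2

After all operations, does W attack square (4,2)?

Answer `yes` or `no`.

Op 1: place WK@(5,2)
Op 2: place BN@(2,5)
Op 3: place WK@(1,2)
Op 4: place WR@(1,1)
Op 5: remove (1,2)
Per-piece attacks for W:
  WR@(1,1): attacks (1,2) (1,3) (1,4) (1,5) (1,0) (2,1) (3,1) (4,1) (5,1) (0,1)
  WK@(5,2): attacks (5,3) (5,1) (4,2) (4,3) (4,1)
W attacks (4,2): yes

Answer: yes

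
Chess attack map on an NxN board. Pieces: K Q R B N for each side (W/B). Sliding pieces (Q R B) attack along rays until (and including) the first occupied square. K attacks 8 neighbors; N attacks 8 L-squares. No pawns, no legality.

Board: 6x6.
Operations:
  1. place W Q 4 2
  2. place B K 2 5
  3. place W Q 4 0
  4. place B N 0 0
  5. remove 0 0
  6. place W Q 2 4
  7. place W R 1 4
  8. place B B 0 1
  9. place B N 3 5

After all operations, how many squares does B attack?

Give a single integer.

Op 1: place WQ@(4,2)
Op 2: place BK@(2,5)
Op 3: place WQ@(4,0)
Op 4: place BN@(0,0)
Op 5: remove (0,0)
Op 6: place WQ@(2,4)
Op 7: place WR@(1,4)
Op 8: place BB@(0,1)
Op 9: place BN@(3,5)
Per-piece attacks for B:
  BB@(0,1): attacks (1,2) (2,3) (3,4) (4,5) (1,0)
  BK@(2,5): attacks (2,4) (3,5) (1,5) (3,4) (1,4)
  BN@(3,5): attacks (4,3) (5,4) (2,3) (1,4)
Union (11 distinct): (1,0) (1,2) (1,4) (1,5) (2,3) (2,4) (3,4) (3,5) (4,3) (4,5) (5,4)

Answer: 11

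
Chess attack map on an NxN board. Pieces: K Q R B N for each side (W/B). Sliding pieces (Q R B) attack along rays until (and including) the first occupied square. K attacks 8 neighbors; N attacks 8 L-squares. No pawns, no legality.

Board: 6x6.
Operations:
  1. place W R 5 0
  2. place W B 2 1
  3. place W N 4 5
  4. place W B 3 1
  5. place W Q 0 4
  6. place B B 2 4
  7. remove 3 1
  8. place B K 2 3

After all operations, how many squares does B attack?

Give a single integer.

Op 1: place WR@(5,0)
Op 2: place WB@(2,1)
Op 3: place WN@(4,5)
Op 4: place WB@(3,1)
Op 5: place WQ@(0,4)
Op 6: place BB@(2,4)
Op 7: remove (3,1)
Op 8: place BK@(2,3)
Per-piece attacks for B:
  BK@(2,3): attacks (2,4) (2,2) (3,3) (1,3) (3,4) (3,2) (1,4) (1,2)
  BB@(2,4): attacks (3,5) (3,3) (4,2) (5,1) (1,5) (1,3) (0,2)
Union (13 distinct): (0,2) (1,2) (1,3) (1,4) (1,5) (2,2) (2,4) (3,2) (3,3) (3,4) (3,5) (4,2) (5,1)

Answer: 13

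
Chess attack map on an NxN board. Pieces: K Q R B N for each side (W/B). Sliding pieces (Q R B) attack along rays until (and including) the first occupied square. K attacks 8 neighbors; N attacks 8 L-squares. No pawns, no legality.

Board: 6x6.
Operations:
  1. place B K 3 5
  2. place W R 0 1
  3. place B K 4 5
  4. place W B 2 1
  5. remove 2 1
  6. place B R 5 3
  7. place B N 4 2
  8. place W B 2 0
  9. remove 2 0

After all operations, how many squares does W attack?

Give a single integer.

Answer: 10

Derivation:
Op 1: place BK@(3,5)
Op 2: place WR@(0,1)
Op 3: place BK@(4,5)
Op 4: place WB@(2,1)
Op 5: remove (2,1)
Op 6: place BR@(5,3)
Op 7: place BN@(4,2)
Op 8: place WB@(2,0)
Op 9: remove (2,0)
Per-piece attacks for W:
  WR@(0,1): attacks (0,2) (0,3) (0,4) (0,5) (0,0) (1,1) (2,1) (3,1) (4,1) (5,1)
Union (10 distinct): (0,0) (0,2) (0,3) (0,4) (0,5) (1,1) (2,1) (3,1) (4,1) (5,1)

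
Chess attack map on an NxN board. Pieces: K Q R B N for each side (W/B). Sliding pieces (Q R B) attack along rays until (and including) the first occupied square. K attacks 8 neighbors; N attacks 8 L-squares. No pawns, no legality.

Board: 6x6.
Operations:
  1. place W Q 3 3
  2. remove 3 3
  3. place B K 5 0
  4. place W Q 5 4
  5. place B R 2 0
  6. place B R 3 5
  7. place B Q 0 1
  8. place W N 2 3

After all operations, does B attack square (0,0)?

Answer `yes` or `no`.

Answer: yes

Derivation:
Op 1: place WQ@(3,3)
Op 2: remove (3,3)
Op 3: place BK@(5,0)
Op 4: place WQ@(5,4)
Op 5: place BR@(2,0)
Op 6: place BR@(3,5)
Op 7: place BQ@(0,1)
Op 8: place WN@(2,3)
Per-piece attacks for B:
  BQ@(0,1): attacks (0,2) (0,3) (0,4) (0,5) (0,0) (1,1) (2,1) (3,1) (4,1) (5,1) (1,2) (2,3) (1,0) [ray(1,1) blocked at (2,3)]
  BR@(2,0): attacks (2,1) (2,2) (2,3) (3,0) (4,0) (5,0) (1,0) (0,0) [ray(0,1) blocked at (2,3); ray(1,0) blocked at (5,0)]
  BR@(3,5): attacks (3,4) (3,3) (3,2) (3,1) (3,0) (4,5) (5,5) (2,5) (1,5) (0,5)
  BK@(5,0): attacks (5,1) (4,0) (4,1)
B attacks (0,0): yes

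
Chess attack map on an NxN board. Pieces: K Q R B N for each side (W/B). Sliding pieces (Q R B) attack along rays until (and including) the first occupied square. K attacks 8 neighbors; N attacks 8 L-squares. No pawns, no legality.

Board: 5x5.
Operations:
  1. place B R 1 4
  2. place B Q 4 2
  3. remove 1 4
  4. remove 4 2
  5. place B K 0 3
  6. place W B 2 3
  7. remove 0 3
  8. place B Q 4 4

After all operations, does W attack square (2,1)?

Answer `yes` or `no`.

Answer: no

Derivation:
Op 1: place BR@(1,4)
Op 2: place BQ@(4,2)
Op 3: remove (1,4)
Op 4: remove (4,2)
Op 5: place BK@(0,3)
Op 6: place WB@(2,3)
Op 7: remove (0,3)
Op 8: place BQ@(4,4)
Per-piece attacks for W:
  WB@(2,3): attacks (3,4) (3,2) (4,1) (1,4) (1,2) (0,1)
W attacks (2,1): no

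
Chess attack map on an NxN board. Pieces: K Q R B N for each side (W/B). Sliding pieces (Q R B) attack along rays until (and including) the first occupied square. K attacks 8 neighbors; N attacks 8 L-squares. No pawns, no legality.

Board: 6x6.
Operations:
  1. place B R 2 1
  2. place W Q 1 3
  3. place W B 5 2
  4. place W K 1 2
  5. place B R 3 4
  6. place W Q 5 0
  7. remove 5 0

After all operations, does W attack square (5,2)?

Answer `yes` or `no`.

Answer: no

Derivation:
Op 1: place BR@(2,1)
Op 2: place WQ@(1,3)
Op 3: place WB@(5,2)
Op 4: place WK@(1,2)
Op 5: place BR@(3,4)
Op 6: place WQ@(5,0)
Op 7: remove (5,0)
Per-piece attacks for W:
  WK@(1,2): attacks (1,3) (1,1) (2,2) (0,2) (2,3) (2,1) (0,3) (0,1)
  WQ@(1,3): attacks (1,4) (1,5) (1,2) (2,3) (3,3) (4,3) (5,3) (0,3) (2,4) (3,5) (2,2) (3,1) (4,0) (0,4) (0,2) [ray(0,-1) blocked at (1,2)]
  WB@(5,2): attacks (4,3) (3,4) (4,1) (3,0) [ray(-1,1) blocked at (3,4)]
W attacks (5,2): no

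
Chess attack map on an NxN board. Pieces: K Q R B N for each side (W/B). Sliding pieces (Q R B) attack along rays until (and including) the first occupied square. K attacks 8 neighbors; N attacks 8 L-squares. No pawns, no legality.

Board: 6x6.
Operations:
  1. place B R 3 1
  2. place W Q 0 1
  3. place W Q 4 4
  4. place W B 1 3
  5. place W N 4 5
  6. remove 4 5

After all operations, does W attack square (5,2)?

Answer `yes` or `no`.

Op 1: place BR@(3,1)
Op 2: place WQ@(0,1)
Op 3: place WQ@(4,4)
Op 4: place WB@(1,3)
Op 5: place WN@(4,5)
Op 6: remove (4,5)
Per-piece attacks for W:
  WQ@(0,1): attacks (0,2) (0,3) (0,4) (0,5) (0,0) (1,1) (2,1) (3,1) (1,2) (2,3) (3,4) (4,5) (1,0) [ray(1,0) blocked at (3,1)]
  WB@(1,3): attacks (2,4) (3,5) (2,2) (3,1) (0,4) (0,2) [ray(1,-1) blocked at (3,1)]
  WQ@(4,4): attacks (4,5) (4,3) (4,2) (4,1) (4,0) (5,4) (3,4) (2,4) (1,4) (0,4) (5,5) (5,3) (3,5) (3,3) (2,2) (1,1) (0,0)
W attacks (5,2): no

Answer: no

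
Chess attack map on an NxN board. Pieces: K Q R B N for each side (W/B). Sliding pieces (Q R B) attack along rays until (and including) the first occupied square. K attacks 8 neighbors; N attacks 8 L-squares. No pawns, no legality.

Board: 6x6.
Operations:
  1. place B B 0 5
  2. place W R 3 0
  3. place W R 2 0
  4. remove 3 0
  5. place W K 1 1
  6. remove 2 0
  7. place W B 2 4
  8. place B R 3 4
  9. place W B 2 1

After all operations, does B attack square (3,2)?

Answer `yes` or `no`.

Op 1: place BB@(0,5)
Op 2: place WR@(3,0)
Op 3: place WR@(2,0)
Op 4: remove (3,0)
Op 5: place WK@(1,1)
Op 6: remove (2,0)
Op 7: place WB@(2,4)
Op 8: place BR@(3,4)
Op 9: place WB@(2,1)
Per-piece attacks for B:
  BB@(0,5): attacks (1,4) (2,3) (3,2) (4,1) (5,0)
  BR@(3,4): attacks (3,5) (3,3) (3,2) (3,1) (3,0) (4,4) (5,4) (2,4) [ray(-1,0) blocked at (2,4)]
B attacks (3,2): yes

Answer: yes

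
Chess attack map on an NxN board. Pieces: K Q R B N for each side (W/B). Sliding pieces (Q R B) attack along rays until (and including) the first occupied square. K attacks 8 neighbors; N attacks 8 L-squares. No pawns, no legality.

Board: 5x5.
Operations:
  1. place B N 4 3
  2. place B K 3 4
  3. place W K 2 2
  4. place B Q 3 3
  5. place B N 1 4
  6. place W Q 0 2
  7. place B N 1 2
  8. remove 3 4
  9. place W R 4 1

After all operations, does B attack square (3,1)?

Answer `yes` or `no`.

Op 1: place BN@(4,3)
Op 2: place BK@(3,4)
Op 3: place WK@(2,2)
Op 4: place BQ@(3,3)
Op 5: place BN@(1,4)
Op 6: place WQ@(0,2)
Op 7: place BN@(1,2)
Op 8: remove (3,4)
Op 9: place WR@(4,1)
Per-piece attacks for B:
  BN@(1,2): attacks (2,4) (3,3) (0,4) (2,0) (3,1) (0,0)
  BN@(1,4): attacks (2,2) (3,3) (0,2)
  BQ@(3,3): attacks (3,4) (3,2) (3,1) (3,0) (4,3) (2,3) (1,3) (0,3) (4,4) (4,2) (2,4) (2,2) [ray(1,0) blocked at (4,3); ray(-1,-1) blocked at (2,2)]
  BN@(4,3): attacks (2,4) (3,1) (2,2)
B attacks (3,1): yes

Answer: yes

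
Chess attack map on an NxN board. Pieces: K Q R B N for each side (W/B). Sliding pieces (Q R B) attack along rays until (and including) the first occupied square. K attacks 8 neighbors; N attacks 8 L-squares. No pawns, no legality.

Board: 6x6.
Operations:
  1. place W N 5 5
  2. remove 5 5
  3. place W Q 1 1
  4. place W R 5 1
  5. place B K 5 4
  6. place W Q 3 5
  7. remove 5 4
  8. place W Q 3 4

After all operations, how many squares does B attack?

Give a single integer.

Answer: 0

Derivation:
Op 1: place WN@(5,5)
Op 2: remove (5,5)
Op 3: place WQ@(1,1)
Op 4: place WR@(5,1)
Op 5: place BK@(5,4)
Op 6: place WQ@(3,5)
Op 7: remove (5,4)
Op 8: place WQ@(3,4)
Per-piece attacks for B:
Union (0 distinct): (none)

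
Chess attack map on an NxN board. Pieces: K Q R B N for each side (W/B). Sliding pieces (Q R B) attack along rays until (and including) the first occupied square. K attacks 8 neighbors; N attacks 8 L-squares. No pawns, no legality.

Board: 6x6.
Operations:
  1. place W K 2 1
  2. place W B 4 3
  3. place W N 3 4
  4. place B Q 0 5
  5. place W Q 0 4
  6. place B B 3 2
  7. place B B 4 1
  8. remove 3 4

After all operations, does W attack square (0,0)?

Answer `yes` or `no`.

Answer: yes

Derivation:
Op 1: place WK@(2,1)
Op 2: place WB@(4,3)
Op 3: place WN@(3,4)
Op 4: place BQ@(0,5)
Op 5: place WQ@(0,4)
Op 6: place BB@(3,2)
Op 7: place BB@(4,1)
Op 8: remove (3,4)
Per-piece attacks for W:
  WQ@(0,4): attacks (0,5) (0,3) (0,2) (0,1) (0,0) (1,4) (2,4) (3,4) (4,4) (5,4) (1,5) (1,3) (2,2) (3,1) (4,0) [ray(0,1) blocked at (0,5)]
  WK@(2,1): attacks (2,2) (2,0) (3,1) (1,1) (3,2) (3,0) (1,2) (1,0)
  WB@(4,3): attacks (5,4) (5,2) (3,4) (2,5) (3,2) [ray(-1,-1) blocked at (3,2)]
W attacks (0,0): yes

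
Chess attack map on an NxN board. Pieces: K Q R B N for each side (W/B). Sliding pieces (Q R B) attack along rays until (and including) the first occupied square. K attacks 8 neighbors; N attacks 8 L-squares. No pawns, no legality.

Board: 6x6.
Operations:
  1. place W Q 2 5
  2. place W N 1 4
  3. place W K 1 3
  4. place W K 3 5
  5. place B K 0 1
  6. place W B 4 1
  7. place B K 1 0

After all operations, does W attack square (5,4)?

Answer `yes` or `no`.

Answer: no

Derivation:
Op 1: place WQ@(2,5)
Op 2: place WN@(1,4)
Op 3: place WK@(1,3)
Op 4: place WK@(3,5)
Op 5: place BK@(0,1)
Op 6: place WB@(4,1)
Op 7: place BK@(1,0)
Per-piece attacks for W:
  WK@(1,3): attacks (1,4) (1,2) (2,3) (0,3) (2,4) (2,2) (0,4) (0,2)
  WN@(1,4): attacks (3,5) (2,2) (3,3) (0,2)
  WQ@(2,5): attacks (2,4) (2,3) (2,2) (2,1) (2,0) (3,5) (1,5) (0,5) (3,4) (4,3) (5,2) (1,4) [ray(1,0) blocked at (3,5); ray(-1,-1) blocked at (1,4)]
  WK@(3,5): attacks (3,4) (4,5) (2,5) (4,4) (2,4)
  WB@(4,1): attacks (5,2) (5,0) (3,2) (2,3) (1,4) (3,0) [ray(-1,1) blocked at (1,4)]
W attacks (5,4): no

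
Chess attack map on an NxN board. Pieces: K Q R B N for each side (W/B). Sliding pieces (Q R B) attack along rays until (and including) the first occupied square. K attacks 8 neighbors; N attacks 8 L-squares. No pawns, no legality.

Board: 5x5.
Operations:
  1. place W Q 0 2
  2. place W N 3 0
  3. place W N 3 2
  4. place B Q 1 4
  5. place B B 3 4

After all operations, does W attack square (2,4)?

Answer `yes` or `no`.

Op 1: place WQ@(0,2)
Op 2: place WN@(3,0)
Op 3: place WN@(3,2)
Op 4: place BQ@(1,4)
Op 5: place BB@(3,4)
Per-piece attacks for W:
  WQ@(0,2): attacks (0,3) (0,4) (0,1) (0,0) (1,2) (2,2) (3,2) (1,3) (2,4) (1,1) (2,0) [ray(1,0) blocked at (3,2)]
  WN@(3,0): attacks (4,2) (2,2) (1,1)
  WN@(3,2): attacks (4,4) (2,4) (1,3) (4,0) (2,0) (1,1)
W attacks (2,4): yes

Answer: yes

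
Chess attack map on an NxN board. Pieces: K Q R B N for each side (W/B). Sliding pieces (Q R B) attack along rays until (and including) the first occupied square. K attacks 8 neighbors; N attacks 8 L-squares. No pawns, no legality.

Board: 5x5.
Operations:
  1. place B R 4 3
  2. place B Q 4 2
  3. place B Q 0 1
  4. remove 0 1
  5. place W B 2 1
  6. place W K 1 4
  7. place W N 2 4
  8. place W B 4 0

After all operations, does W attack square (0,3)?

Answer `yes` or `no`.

Op 1: place BR@(4,3)
Op 2: place BQ@(4,2)
Op 3: place BQ@(0,1)
Op 4: remove (0,1)
Op 5: place WB@(2,1)
Op 6: place WK@(1,4)
Op 7: place WN@(2,4)
Op 8: place WB@(4,0)
Per-piece attacks for W:
  WK@(1,4): attacks (1,3) (2,4) (0,4) (2,3) (0,3)
  WB@(2,1): attacks (3,2) (4,3) (3,0) (1,2) (0,3) (1,0) [ray(1,1) blocked at (4,3)]
  WN@(2,4): attacks (3,2) (4,3) (1,2) (0,3)
  WB@(4,0): attacks (3,1) (2,2) (1,3) (0,4)
W attacks (0,3): yes

Answer: yes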